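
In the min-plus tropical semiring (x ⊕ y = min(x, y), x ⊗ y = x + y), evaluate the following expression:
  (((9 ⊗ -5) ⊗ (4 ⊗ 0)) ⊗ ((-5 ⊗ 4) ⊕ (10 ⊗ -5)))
(((9 ⊗ -5) ⊗ (4 ⊗ 0)) ⊗ ((-5 ⊗ 4) ⊕ (10 ⊗ -5))) = 7

Expand innermost to outermost. Recall ⊕ takes the minimum of its arguments and ⊗ takes their sum. Working out the expression (((9 ⊗ -5) ⊗ (4 ⊗ 0)) ⊗ ((-5 ⊗ 4) ⊕ (10 ⊗ -5))) gives 7.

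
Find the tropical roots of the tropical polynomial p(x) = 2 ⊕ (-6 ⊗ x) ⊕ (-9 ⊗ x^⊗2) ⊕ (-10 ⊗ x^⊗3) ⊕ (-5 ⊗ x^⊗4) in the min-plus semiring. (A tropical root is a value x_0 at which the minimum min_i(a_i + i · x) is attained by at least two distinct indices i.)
Roots: {-5, 1, 3, 8}

Each tropical root is a break point of the lower envelope of the lines y = a_i + i · x (there are 5 lines, with slopes 0, 1, ..., 4). Only the lines that attain the minimum somewhere contribute to roots; other lines are dominated. Here the surviving (envelope) indices are i = 4, i = 3, i = 2, i = 1, i = 0.
Intersections between consecutive envelope lines give the roots: for adjacent envelope indices i < j the intersection is x = (a_i − a_j) / (j − i). Reading off the sorted break points: {-5, 1, 3, 8}.
Verification: at each break x_0, at least two indices attain the minimum of min_i(a_i + i · x_0).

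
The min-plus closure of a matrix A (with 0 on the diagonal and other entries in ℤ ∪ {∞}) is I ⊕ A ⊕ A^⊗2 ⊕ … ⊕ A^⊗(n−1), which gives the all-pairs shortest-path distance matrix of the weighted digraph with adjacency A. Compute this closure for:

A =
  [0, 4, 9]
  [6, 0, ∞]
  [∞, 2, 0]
Closure =
  [0, 4, 9]
  [6, 0, 15]
  [8, 2, 0]

This is the Floyd-Warshall all-pairs shortest-path computation. For each intermediate vertex k = 0, 1, …, 2, update dist[i][j] ← min(dist[i][j], dist[i][k] + dist[k][j]). The final matrix gives, for each (i, j), the minimum total weight of any directed path from i to j (possibly empty when i = j).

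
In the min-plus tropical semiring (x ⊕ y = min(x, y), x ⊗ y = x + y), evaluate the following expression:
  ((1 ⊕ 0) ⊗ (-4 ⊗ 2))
((1 ⊕ 0) ⊗ (-4 ⊗ 2)) = -2

Expand innermost to outermost. Recall ⊕ takes the minimum of its arguments and ⊗ takes their sum. Working out the expression ((1 ⊕ 0) ⊗ (-4 ⊗ 2)) gives -2.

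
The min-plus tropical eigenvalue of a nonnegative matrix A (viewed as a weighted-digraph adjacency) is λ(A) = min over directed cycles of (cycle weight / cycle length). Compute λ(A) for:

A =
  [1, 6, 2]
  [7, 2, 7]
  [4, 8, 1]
λ(A) = 1

Enumerate directed cycles and compute their means (weight / length). Sample:
  cycle 0 → 0: weight = 1, length = 1, mean = 1/1 ≈ 1.000
  cycle 1 → 1: weight = 2, length = 1, mean = 2/1 ≈ 2.000
  cycle 2 → 2: weight = 1, length = 1, mean = 1/1 ≈ 1.000
  cycle 0 → 1 → 0: weight = 13, length = 2, mean = 13/2 ≈ 6.500
  cycle 0 → 2 → 0: weight = 6, length = 2, mean = 6/2 ≈ 3.000
  cycle 1 → 0 → 1: weight = 13, length = 2, mean = 13/2 ≈ 6.500
Minimum mean = 1.000, attained e.g. along the cycle 0 → 0 with weight 1 and length 1. So λ(A) = 1/1 = 1.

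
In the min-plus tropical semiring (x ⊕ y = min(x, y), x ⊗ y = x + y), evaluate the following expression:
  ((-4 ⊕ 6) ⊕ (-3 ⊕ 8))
((-4 ⊕ 6) ⊕ (-3 ⊕ 8)) = -4

Expand innermost to outermost. Recall ⊕ takes the minimum of its arguments and ⊗ takes their sum. Working out the expression ((-4 ⊕ 6) ⊕ (-3 ⊕ 8)) gives -4.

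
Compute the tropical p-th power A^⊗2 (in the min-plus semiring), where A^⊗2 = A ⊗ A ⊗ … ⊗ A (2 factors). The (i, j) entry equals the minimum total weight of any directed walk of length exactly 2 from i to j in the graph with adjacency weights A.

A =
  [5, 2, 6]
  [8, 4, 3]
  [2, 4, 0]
A^⊗2 =
  [8, 6, 5]
  [5, 7, 3]
  [2, 4, 0]

Each entry (A^⊗2)_ij equals the minimum over all length-2 walks i = v_0 → v_1 → … → v_2 = j of Σ_t A[v_t][v_{t+1}]. For example, for (i, j) = (0, 2) we minimise over 3 possible intermediate vertex sequences; the minimum is 5, attained along the walk 0 → 1 → 2.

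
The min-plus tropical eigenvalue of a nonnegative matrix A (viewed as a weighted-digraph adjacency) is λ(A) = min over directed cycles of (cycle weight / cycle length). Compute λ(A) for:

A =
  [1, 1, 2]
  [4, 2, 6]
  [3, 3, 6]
λ(A) = 1

Enumerate directed cycles and compute their means (weight / length). Sample:
  cycle 0 → 0: weight = 1, length = 1, mean = 1/1 ≈ 1.000
  cycle 1 → 1: weight = 2, length = 1, mean = 2/1 ≈ 2.000
  cycle 2 → 2: weight = 6, length = 1, mean = 6/1 ≈ 6.000
  cycle 0 → 1 → 0: weight = 5, length = 2, mean = 5/2 ≈ 2.500
  cycle 0 → 2 → 0: weight = 5, length = 2, mean = 5/2 ≈ 2.500
  cycle 1 → 0 → 1: weight = 5, length = 2, mean = 5/2 ≈ 2.500
Minimum mean = 1.000, attained e.g. along the cycle 0 → 0 with weight 1 and length 1. So λ(A) = 1/1 = 1.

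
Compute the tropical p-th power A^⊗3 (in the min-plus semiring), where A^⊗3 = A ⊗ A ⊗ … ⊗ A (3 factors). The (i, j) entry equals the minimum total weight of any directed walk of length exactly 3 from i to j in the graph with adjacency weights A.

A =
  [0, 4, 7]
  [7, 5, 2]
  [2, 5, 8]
A^⊗3 =
  [0, 4, 6]
  [4, 8, 9]
  [2, 6, 8]

Each entry (A^⊗3)_ij equals the minimum over all length-3 walks i = v_0 → v_1 → … → v_3 = j of Σ_t A[v_t][v_{t+1}]. For example, for (i, j) = (0, 2) we minimise over 9 possible intermediate vertex sequences; the minimum is 6, attained along the walk 0 → 0 → 1 → 2.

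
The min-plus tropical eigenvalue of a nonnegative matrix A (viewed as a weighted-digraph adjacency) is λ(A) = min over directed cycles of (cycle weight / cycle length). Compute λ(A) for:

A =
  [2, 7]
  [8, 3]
λ(A) = 2

Enumerate directed cycles and compute their means (weight / length). Sample:
  cycle 0 → 0: weight = 2, length = 1, mean = 2/1 ≈ 2.000
  cycle 1 → 1: weight = 3, length = 1, mean = 3/1 ≈ 3.000
  cycle 0 → 1 → 0: weight = 15, length = 2, mean = 15/2 ≈ 7.500
  cycle 1 → 0 → 1: weight = 15, length = 2, mean = 15/2 ≈ 7.500
Minimum mean = 2.000, attained e.g. along the cycle 0 → 0 with weight 2 and length 1. So λ(A) = 2/1 = 2.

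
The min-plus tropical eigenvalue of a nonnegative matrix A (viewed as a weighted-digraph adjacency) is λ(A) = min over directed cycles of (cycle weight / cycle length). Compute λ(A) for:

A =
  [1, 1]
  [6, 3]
λ(A) = 1

Enumerate directed cycles and compute their means (weight / length). Sample:
  cycle 0 → 0: weight = 1, length = 1, mean = 1/1 ≈ 1.000
  cycle 1 → 1: weight = 3, length = 1, mean = 3/1 ≈ 3.000
  cycle 0 → 1 → 0: weight = 7, length = 2, mean = 7/2 ≈ 3.500
  cycle 1 → 0 → 1: weight = 7, length = 2, mean = 7/2 ≈ 3.500
Minimum mean = 1.000, attained e.g. along the cycle 0 → 0 with weight 1 and length 1. So λ(A) = 1/1 = 1.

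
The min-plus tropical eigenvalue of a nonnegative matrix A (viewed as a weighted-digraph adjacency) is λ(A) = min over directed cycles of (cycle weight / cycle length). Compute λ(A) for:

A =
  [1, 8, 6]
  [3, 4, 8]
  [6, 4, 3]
λ(A) = 1

Enumerate directed cycles and compute their means (weight / length). Sample:
  cycle 0 → 0: weight = 1, length = 1, mean = 1/1 ≈ 1.000
  cycle 1 → 1: weight = 4, length = 1, mean = 4/1 ≈ 4.000
  cycle 2 → 2: weight = 3, length = 1, mean = 3/1 ≈ 3.000
  cycle 0 → 1 → 0: weight = 11, length = 2, mean = 11/2 ≈ 5.500
  cycle 0 → 2 → 0: weight = 12, length = 2, mean = 12/2 ≈ 6.000
  cycle 1 → 0 → 1: weight = 11, length = 2, mean = 11/2 ≈ 5.500
Minimum mean = 1.000, attained e.g. along the cycle 0 → 0 with weight 1 and length 1. So λ(A) = 1/1 = 1.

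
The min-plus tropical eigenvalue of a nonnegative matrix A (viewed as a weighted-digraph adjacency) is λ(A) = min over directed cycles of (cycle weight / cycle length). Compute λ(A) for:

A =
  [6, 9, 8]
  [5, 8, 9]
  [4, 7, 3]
λ(A) = 3

Enumerate directed cycles and compute their means (weight / length). Sample:
  cycle 0 → 0: weight = 6, length = 1, mean = 6/1 ≈ 6.000
  cycle 1 → 1: weight = 8, length = 1, mean = 8/1 ≈ 8.000
  cycle 2 → 2: weight = 3, length = 1, mean = 3/1 ≈ 3.000
  cycle 0 → 1 → 0: weight = 14, length = 2, mean = 14/2 ≈ 7.000
  cycle 0 → 2 → 0: weight = 12, length = 2, mean = 12/2 ≈ 6.000
  cycle 1 → 0 → 1: weight = 14, length = 2, mean = 14/2 ≈ 7.000
Minimum mean = 3.000, attained e.g. along the cycle 2 → 2 with weight 3 and length 1. So λ(A) = 3/1 = 3.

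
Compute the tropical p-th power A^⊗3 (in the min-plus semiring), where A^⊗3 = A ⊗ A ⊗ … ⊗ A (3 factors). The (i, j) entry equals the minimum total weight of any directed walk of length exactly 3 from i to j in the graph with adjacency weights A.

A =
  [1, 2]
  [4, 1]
A^⊗3 =
  [3, 4]
  [6, 3]

Each entry (A^⊗3)_ij equals the minimum over all length-3 walks i = v_0 → v_1 → … → v_3 = j of Σ_t A[v_t][v_{t+1}]. For example, for (i, j) = (0, 1) we minimise over 4 possible intermediate vertex sequences; the minimum is 4, attained along the walk 0 → 0 → 0 → 1.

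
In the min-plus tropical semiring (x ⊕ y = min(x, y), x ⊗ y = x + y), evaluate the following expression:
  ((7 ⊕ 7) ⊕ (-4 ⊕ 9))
((7 ⊕ 7) ⊕ (-4 ⊕ 9)) = -4

Expand innermost to outermost. Recall ⊕ takes the minimum of its arguments and ⊗ takes their sum. Working out the expression ((7 ⊕ 7) ⊕ (-4 ⊕ 9)) gives -4.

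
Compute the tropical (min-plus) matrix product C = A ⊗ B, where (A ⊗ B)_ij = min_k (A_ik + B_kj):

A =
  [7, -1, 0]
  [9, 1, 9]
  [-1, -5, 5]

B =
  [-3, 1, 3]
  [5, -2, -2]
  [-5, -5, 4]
A ⊗ B =
  [-5, -5, -3]
  [4, -1, -1]
  [-4, -7, -7]

Apply the min-plus product entry-by-entry:
  C[0][0] = min over k of (A[0][0] + B[0][0] = 7 + -3 = 4, A[0][1] + B[1][0] = -1 + 5 = 4, A[0][2] + B[2][0] = 0 + -5 = -5) = -5 (attained at k = 2)
  C[0][1] = min over k of (A[0][0] + B[0][1] = 7 + 1 = 8, A[0][1] + B[1][1] = -1 + -2 = -3, A[0][2] + B[2][1] = 0 + -5 = -5) = -5 (attained at k = 2)
  C[0][2] = min over k of (A[0][0] + B[0][2] = 7 + 3 = 10, A[0][1] + B[1][2] = -1 + -2 = -3, A[0][2] + B[2][2] = 0 + 4 = 4) = -3 (attained at k = 1)
  C[1][0] = min over k of (A[1][0] + B[0][0] = 9 + -3 = 6, A[1][1] + B[1][0] = 1 + 5 = 6, A[1][2] + B[2][0] = 9 + -5 = 4) = 4 (attained at k = 2)
  C[1][1] = min over k of (A[1][0] + B[0][1] = 9 + 1 = 10, A[1][1] + B[1][1] = 1 + -2 = -1, A[1][2] + B[2][1] = 9 + -5 = 4) = -1 (attained at k = 1)
  C[1][2] = min over k of (A[1][0] + B[0][2] = 9 + 3 = 12, A[1][1] + B[1][2] = 1 + -2 = -1, A[1][2] + B[2][2] = 9 + 4 = 13) = -1 (attained at k = 1)
  C[2][0] = min over k of (A[2][0] + B[0][0] = -1 + -3 = -4, A[2][1] + B[1][0] = -5 + 5 = 0, A[2][2] + B[2][0] = 5 + -5 = 0) = -4 (attained at k = 0)
  C[2][1] = min over k of (A[2][0] + B[0][1] = -1 + 1 = 0, A[2][1] + B[1][1] = -5 + -2 = -7, A[2][2] + B[2][1] = 5 + -5 = 0) = -7 (attained at k = 1)
  C[2][2] = min over k of (A[2][0] + B[0][2] = -1 + 3 = 2, A[2][1] + B[1][2] = -5 + -2 = -7, A[2][2] + B[2][2] = 5 + 4 = 9) = -7 (attained at k = 1)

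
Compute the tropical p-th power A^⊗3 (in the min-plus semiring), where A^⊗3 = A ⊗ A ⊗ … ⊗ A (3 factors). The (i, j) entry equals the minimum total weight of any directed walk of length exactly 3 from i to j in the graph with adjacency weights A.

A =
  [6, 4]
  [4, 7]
A^⊗3 =
  [14, 12]
  [12, 14]

Each entry (A^⊗3)_ij equals the minimum over all length-3 walks i = v_0 → v_1 → … → v_3 = j of Σ_t A[v_t][v_{t+1}]. For example, for (i, j) = (0, 1) we minimise over 4 possible intermediate vertex sequences; the minimum is 12, attained along the walk 0 → 1 → 0 → 1.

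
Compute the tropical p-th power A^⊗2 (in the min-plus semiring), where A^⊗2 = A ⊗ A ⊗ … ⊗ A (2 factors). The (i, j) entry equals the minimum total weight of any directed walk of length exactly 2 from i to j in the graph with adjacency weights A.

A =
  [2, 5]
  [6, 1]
A^⊗2 =
  [4, 6]
  [7, 2]

Each entry (A^⊗2)_ij equals the minimum over all length-2 walks i = v_0 → v_1 → … → v_2 = j of Σ_t A[v_t][v_{t+1}]. For example, for (i, j) = (0, 1) we minimise over 2 possible intermediate vertex sequences; the minimum is 6, attained along the walk 0 → 1 → 1.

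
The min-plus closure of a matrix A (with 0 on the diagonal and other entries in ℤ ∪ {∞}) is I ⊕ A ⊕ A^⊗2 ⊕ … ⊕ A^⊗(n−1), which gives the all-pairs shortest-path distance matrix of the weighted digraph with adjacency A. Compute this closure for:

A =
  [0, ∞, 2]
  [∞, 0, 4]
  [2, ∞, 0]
Closure =
  [0, ∞, 2]
  [6, 0, 4]
  [2, ∞, 0]

This is the Floyd-Warshall all-pairs shortest-path computation. For each intermediate vertex k = 0, 1, …, 2, update dist[i][j] ← min(dist[i][j], dist[i][k] + dist[k][j]). The final matrix gives, for each (i, j), the minimum total weight of any directed path from i to j (possibly empty when i = j).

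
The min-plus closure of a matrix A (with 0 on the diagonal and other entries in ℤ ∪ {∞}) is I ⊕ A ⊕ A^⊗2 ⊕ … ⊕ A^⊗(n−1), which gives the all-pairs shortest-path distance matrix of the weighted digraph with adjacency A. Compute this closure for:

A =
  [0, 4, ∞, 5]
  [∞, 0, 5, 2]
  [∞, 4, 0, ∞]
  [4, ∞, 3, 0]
Closure =
  [0, 4, 8, 5]
  [6, 0, 5, 2]
  [10, 4, 0, 6]
  [4, 7, 3, 0]

This is the Floyd-Warshall all-pairs shortest-path computation. For each intermediate vertex k = 0, 1, …, 3, update dist[i][j] ← min(dist[i][j], dist[i][k] + dist[k][j]). The final matrix gives, for each (i, j), the minimum total weight of any directed path from i to j (possibly empty when i = j).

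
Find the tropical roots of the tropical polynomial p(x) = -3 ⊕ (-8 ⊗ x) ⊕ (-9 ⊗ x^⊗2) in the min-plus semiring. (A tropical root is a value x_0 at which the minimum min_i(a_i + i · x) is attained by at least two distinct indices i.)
Roots: {1, 5}

Each tropical root is a break point of the lower envelope of the lines y = a_i + i · x (there are 3 lines, with slopes 0, 1, ..., 2). Only the lines that attain the minimum somewhere contribute to roots; other lines are dominated. Here the surviving (envelope) indices are i = 2, i = 1, i = 0.
Intersections between consecutive envelope lines give the roots: for adjacent envelope indices i < j the intersection is x = (a_i − a_j) / (j − i). Reading off the sorted break points: {1, 5}.
Verification: at each break x_0, at least two indices attain the minimum of min_i(a_i + i · x_0).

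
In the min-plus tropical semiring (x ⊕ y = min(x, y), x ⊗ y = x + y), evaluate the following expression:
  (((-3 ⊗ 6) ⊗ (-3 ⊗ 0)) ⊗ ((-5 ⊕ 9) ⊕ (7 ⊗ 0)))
(((-3 ⊗ 6) ⊗ (-3 ⊗ 0)) ⊗ ((-5 ⊕ 9) ⊕ (7 ⊗ 0))) = -5

Expand innermost to outermost. Recall ⊕ takes the minimum of its arguments and ⊗ takes their sum. Working out the expression (((-3 ⊗ 6) ⊗ (-3 ⊗ 0)) ⊗ ((-5 ⊕ 9) ⊕ (7 ⊗ 0))) gives -5.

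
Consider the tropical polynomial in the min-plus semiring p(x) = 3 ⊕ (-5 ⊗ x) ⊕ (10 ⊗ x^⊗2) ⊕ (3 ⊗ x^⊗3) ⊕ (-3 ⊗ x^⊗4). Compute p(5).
p(5) = 0

A tropical monomial a ⊗ x^⊗i evaluates to a + i · x. Evaluating each term at x = 5:
  Term 0 contributes 3 + 0 · 5 = 3
  Term 1 contributes -5 + 1 · 5 = 0
  Term 2 contributes 10 + 2 · 5 = 20
  Term 3 contributes 3 + 3 · 5 = 18
  Term 4 contributes -3 + 4 · 5 = 17
p(5) = ⊕ of these = min[3, 0, 20, 18, 17] = 0.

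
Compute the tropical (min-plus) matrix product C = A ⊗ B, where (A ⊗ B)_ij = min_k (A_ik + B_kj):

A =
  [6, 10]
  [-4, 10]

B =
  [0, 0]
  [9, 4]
A ⊗ B =
  [6, 6]
  [-4, -4]

Apply the min-plus product entry-by-entry:
  C[0][0] = min over k of (A[0][0] + B[0][0] = 6 + 0 = 6, A[0][1] + B[1][0] = 10 + 9 = 19) = 6 (attained at k = 0)
  C[0][1] = min over k of (A[0][0] + B[0][1] = 6 + 0 = 6, A[0][1] + B[1][1] = 10 + 4 = 14) = 6 (attained at k = 0)
  C[1][0] = min over k of (A[1][0] + B[0][0] = -4 + 0 = -4, A[1][1] + B[1][0] = 10 + 9 = 19) = -4 (attained at k = 0)
  C[1][1] = min over k of (A[1][0] + B[0][1] = -4 + 0 = -4, A[1][1] + B[1][1] = 10 + 4 = 14) = -4 (attained at k = 0)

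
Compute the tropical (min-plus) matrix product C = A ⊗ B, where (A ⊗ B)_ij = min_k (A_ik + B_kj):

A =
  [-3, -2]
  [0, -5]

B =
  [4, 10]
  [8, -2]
A ⊗ B =
  [1, -4]
  [3, -7]

Apply the min-plus product entry-by-entry:
  C[0][0] = min over k of (A[0][0] + B[0][0] = -3 + 4 = 1, A[0][1] + B[1][0] = -2 + 8 = 6) = 1 (attained at k = 0)
  C[0][1] = min over k of (A[0][0] + B[0][1] = -3 + 10 = 7, A[0][1] + B[1][1] = -2 + -2 = -4) = -4 (attained at k = 1)
  C[1][0] = min over k of (A[1][0] + B[0][0] = 0 + 4 = 4, A[1][1] + B[1][0] = -5 + 8 = 3) = 3 (attained at k = 1)
  C[1][1] = min over k of (A[1][0] + B[0][1] = 0 + 10 = 10, A[1][1] + B[1][1] = -5 + -2 = -7) = -7 (attained at k = 1)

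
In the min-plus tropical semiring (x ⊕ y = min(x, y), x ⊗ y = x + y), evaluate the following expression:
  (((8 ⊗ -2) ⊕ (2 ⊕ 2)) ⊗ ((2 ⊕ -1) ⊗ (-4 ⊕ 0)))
(((8 ⊗ -2) ⊕ (2 ⊕ 2)) ⊗ ((2 ⊕ -1) ⊗ (-4 ⊕ 0))) = -3

Expand innermost to outermost. Recall ⊕ takes the minimum of its arguments and ⊗ takes their sum. Working out the expression (((8 ⊗ -2) ⊕ (2 ⊕ 2)) ⊗ ((2 ⊕ -1) ⊗ (-4 ⊕ 0))) gives -3.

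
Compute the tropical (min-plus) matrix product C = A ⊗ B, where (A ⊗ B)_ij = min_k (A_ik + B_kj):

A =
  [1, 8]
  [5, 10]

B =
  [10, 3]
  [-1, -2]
A ⊗ B =
  [7, 4]
  [9, 8]

Apply the min-plus product entry-by-entry:
  C[0][0] = min over k of (A[0][0] + B[0][0] = 1 + 10 = 11, A[0][1] + B[1][0] = 8 + -1 = 7) = 7 (attained at k = 1)
  C[0][1] = min over k of (A[0][0] + B[0][1] = 1 + 3 = 4, A[0][1] + B[1][1] = 8 + -2 = 6) = 4 (attained at k = 0)
  C[1][0] = min over k of (A[1][0] + B[0][0] = 5 + 10 = 15, A[1][1] + B[1][0] = 10 + -1 = 9) = 9 (attained at k = 1)
  C[1][1] = min over k of (A[1][0] + B[0][1] = 5 + 3 = 8, A[1][1] + B[1][1] = 10 + -2 = 8) = 8 (attained at k = 0)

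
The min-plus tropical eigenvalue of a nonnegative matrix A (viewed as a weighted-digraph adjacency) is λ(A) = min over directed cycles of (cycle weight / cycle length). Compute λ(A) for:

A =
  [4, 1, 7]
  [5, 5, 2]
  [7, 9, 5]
λ(A) = 3

Enumerate directed cycles and compute their means (weight / length). Sample:
  cycle 0 → 0: weight = 4, length = 1, mean = 4/1 ≈ 4.000
  cycle 1 → 1: weight = 5, length = 1, mean = 5/1 ≈ 5.000
  cycle 2 → 2: weight = 5, length = 1, mean = 5/1 ≈ 5.000
  cycle 0 → 1 → 0: weight = 6, length = 2, mean = 6/2 ≈ 3.000
  cycle 0 → 2 → 0: weight = 14, length = 2, mean = 14/2 ≈ 7.000
  cycle 1 → 0 → 1: weight = 6, length = 2, mean = 6/2 ≈ 3.000
Minimum mean = 3.000, attained e.g. along the cycle 0 → 1 → 0 with weight 6 and length 2. So λ(A) = 6/2 = 3.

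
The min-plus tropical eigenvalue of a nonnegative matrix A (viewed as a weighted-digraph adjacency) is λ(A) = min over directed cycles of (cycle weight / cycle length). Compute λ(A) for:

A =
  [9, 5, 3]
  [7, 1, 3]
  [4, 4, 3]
λ(A) = 1

Enumerate directed cycles and compute their means (weight / length). Sample:
  cycle 0 → 0: weight = 9, length = 1, mean = 9/1 ≈ 9.000
  cycle 1 → 1: weight = 1, length = 1, mean = 1/1 ≈ 1.000
  cycle 2 → 2: weight = 3, length = 1, mean = 3/1 ≈ 3.000
  cycle 0 → 1 → 0: weight = 12, length = 2, mean = 12/2 ≈ 6.000
  cycle 0 → 2 → 0: weight = 7, length = 2, mean = 7/2 ≈ 3.500
  cycle 1 → 0 → 1: weight = 12, length = 2, mean = 12/2 ≈ 6.000
Minimum mean = 1.000, attained e.g. along the cycle 1 → 1 with weight 1 and length 1. So λ(A) = 1/1 = 1.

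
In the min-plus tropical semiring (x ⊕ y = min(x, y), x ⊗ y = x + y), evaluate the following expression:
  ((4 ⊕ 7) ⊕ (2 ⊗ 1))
((4 ⊕ 7) ⊕ (2 ⊗ 1)) = 3

Expand innermost to outermost. Recall ⊕ takes the minimum of its arguments and ⊗ takes their sum. Working out the expression ((4 ⊕ 7) ⊕ (2 ⊗ 1)) gives 3.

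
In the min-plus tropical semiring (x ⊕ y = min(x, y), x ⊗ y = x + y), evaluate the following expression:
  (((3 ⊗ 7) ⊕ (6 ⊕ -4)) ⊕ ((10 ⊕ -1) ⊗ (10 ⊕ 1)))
(((3 ⊗ 7) ⊕ (6 ⊕ -4)) ⊕ ((10 ⊕ -1) ⊗ (10 ⊕ 1))) = -4

Expand innermost to outermost. Recall ⊕ takes the minimum of its arguments and ⊗ takes their sum. Working out the expression (((3 ⊗ 7) ⊕ (6 ⊕ -4)) ⊕ ((10 ⊕ -1) ⊗ (10 ⊕ 1))) gives -4.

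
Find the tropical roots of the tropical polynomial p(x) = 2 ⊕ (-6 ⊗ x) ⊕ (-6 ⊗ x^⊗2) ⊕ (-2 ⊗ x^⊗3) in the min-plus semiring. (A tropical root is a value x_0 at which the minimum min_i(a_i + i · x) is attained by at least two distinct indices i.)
Roots: {-4, 0, 8}

Each tropical root is a break point of the lower envelope of the lines y = a_i + i · x (there are 4 lines, with slopes 0, 1, ..., 3). Only the lines that attain the minimum somewhere contribute to roots; other lines are dominated. Here the surviving (envelope) indices are i = 3, i = 2, i = 1, i = 0.
Intersections between consecutive envelope lines give the roots: for adjacent envelope indices i < j the intersection is x = (a_i − a_j) / (j − i). Reading off the sorted break points: {-4, 0, 8}.
Verification: at each break x_0, at least two indices attain the minimum of min_i(a_i + i · x_0).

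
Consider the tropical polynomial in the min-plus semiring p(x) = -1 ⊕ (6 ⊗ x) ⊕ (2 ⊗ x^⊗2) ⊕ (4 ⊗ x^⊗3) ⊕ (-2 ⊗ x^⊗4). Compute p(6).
p(6) = -1

A tropical monomial a ⊗ x^⊗i evaluates to a + i · x. Evaluating each term at x = 6:
  Term 0 contributes -1 + 0 · 6 = -1
  Term 1 contributes 6 + 1 · 6 = 12
  Term 2 contributes 2 + 2 · 6 = 14
  Term 3 contributes 4 + 3 · 6 = 22
  Term 4 contributes -2 + 4 · 6 = 22
p(6) = ⊕ of these = min[-1, 12, 14, 22, 22] = -1.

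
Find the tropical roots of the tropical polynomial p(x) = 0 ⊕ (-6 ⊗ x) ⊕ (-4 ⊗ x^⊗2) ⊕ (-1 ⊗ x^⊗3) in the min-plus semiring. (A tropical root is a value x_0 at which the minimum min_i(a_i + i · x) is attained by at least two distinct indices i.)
Roots: {-3, -2, 6}

Each tropical root is a break point of the lower envelope of the lines y = a_i + i · x (there are 4 lines, with slopes 0, 1, ..., 3). Only the lines that attain the minimum somewhere contribute to roots; other lines are dominated. Here the surviving (envelope) indices are i = 3, i = 2, i = 1, i = 0.
Intersections between consecutive envelope lines give the roots: for adjacent envelope indices i < j the intersection is x = (a_i − a_j) / (j − i). Reading off the sorted break points: {-3, -2, 6}.
Verification: at each break x_0, at least two indices attain the minimum of min_i(a_i + i · x_0).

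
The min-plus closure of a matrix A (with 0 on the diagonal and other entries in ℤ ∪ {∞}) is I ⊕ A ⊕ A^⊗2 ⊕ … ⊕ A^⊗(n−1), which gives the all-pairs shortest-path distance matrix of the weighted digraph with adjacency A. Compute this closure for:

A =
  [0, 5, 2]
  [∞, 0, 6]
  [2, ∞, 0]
Closure =
  [0, 5, 2]
  [8, 0, 6]
  [2, 7, 0]

This is the Floyd-Warshall all-pairs shortest-path computation. For each intermediate vertex k = 0, 1, …, 2, update dist[i][j] ← min(dist[i][j], dist[i][k] + dist[k][j]). The final matrix gives, for each (i, j), the minimum total weight of any directed path from i to j (possibly empty when i = j).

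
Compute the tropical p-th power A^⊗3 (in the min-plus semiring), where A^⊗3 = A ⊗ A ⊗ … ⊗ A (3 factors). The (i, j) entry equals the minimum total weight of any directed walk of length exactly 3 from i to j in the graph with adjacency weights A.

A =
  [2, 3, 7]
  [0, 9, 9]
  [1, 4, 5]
A^⊗3 =
  [5, 6, 10]
  [3, 5, 9]
  [4, 6, 10]

Each entry (A^⊗3)_ij equals the minimum over all length-3 walks i = v_0 → v_1 → … → v_3 = j of Σ_t A[v_t][v_{t+1}]. For example, for (i, j) = (0, 2) we minimise over 9 possible intermediate vertex sequences; the minimum is 10, attained along the walk 0 → 1 → 0 → 2.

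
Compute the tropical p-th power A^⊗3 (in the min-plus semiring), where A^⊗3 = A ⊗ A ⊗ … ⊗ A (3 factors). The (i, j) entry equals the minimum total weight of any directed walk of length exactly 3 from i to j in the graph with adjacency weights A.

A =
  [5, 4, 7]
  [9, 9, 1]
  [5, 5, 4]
A^⊗3 =
  [10, 10, 9]
  [10, 10, 7]
  [11, 11, 10]

Each entry (A^⊗3)_ij equals the minimum over all length-3 walks i = v_0 → v_1 → … → v_3 = j of Σ_t A[v_t][v_{t+1}]. For example, for (i, j) = (0, 2) we minimise over 9 possible intermediate vertex sequences; the minimum is 9, attained along the walk 0 → 1 → 2 → 2.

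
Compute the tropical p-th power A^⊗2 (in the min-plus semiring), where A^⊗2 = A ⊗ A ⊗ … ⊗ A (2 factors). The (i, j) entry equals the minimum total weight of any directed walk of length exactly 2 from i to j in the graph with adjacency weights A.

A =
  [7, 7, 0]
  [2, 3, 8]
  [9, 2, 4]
A^⊗2 =
  [9, 2, 4]
  [5, 6, 2]
  [4, 5, 8]

Each entry (A^⊗2)_ij equals the minimum over all length-2 walks i = v_0 → v_1 → … → v_2 = j of Σ_t A[v_t][v_{t+1}]. For example, for (i, j) = (0, 2) we minimise over 3 possible intermediate vertex sequences; the minimum is 4, attained along the walk 0 → 2 → 2.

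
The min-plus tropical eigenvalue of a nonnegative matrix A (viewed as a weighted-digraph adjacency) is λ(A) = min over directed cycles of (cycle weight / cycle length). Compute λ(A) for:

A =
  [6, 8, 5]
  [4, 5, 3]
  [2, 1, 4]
λ(A) = 2

Enumerate directed cycles and compute their means (weight / length). Sample:
  cycle 0 → 0: weight = 6, length = 1, mean = 6/1 ≈ 6.000
  cycle 1 → 1: weight = 5, length = 1, mean = 5/1 ≈ 5.000
  cycle 2 → 2: weight = 4, length = 1, mean = 4/1 ≈ 4.000
  cycle 0 → 1 → 0: weight = 12, length = 2, mean = 12/2 ≈ 6.000
  cycle 0 → 2 → 0: weight = 7, length = 2, mean = 7/2 ≈ 3.500
  cycle 1 → 0 → 1: weight = 12, length = 2, mean = 12/2 ≈ 6.000
Minimum mean = 2.000, attained e.g. along the cycle 1 → 2 → 1 with weight 4 and length 2. So λ(A) = 4/2 = 2.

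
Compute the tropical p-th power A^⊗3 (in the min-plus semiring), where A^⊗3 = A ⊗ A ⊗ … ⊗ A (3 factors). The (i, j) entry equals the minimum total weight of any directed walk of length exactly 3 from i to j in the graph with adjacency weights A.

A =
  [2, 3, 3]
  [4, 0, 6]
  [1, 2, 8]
A^⊗3 =
  [6, 3, 7]
  [4, 0, 6]
  [5, 2, 6]

Each entry (A^⊗3)_ij equals the minimum over all length-3 walks i = v_0 → v_1 → … → v_3 = j of Σ_t A[v_t][v_{t+1}]. For example, for (i, j) = (0, 2) we minimise over 9 possible intermediate vertex sequences; the minimum is 7, attained along the walk 0 → 0 → 0 → 2.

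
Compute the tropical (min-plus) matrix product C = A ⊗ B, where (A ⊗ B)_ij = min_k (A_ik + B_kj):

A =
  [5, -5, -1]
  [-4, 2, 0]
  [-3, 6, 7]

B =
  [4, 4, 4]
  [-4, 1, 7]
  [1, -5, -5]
A ⊗ B =
  [-9, -6, -6]
  [-2, -5, -5]
  [1, 1, 1]

Apply the min-plus product entry-by-entry:
  C[0][0] = min over k of (A[0][0] + B[0][0] = 5 + 4 = 9, A[0][1] + B[1][0] = -5 + -4 = -9, A[0][2] + B[2][0] = -1 + 1 = 0) = -9 (attained at k = 1)
  C[0][1] = min over k of (A[0][0] + B[0][1] = 5 + 4 = 9, A[0][1] + B[1][1] = -5 + 1 = -4, A[0][2] + B[2][1] = -1 + -5 = -6) = -6 (attained at k = 2)
  C[0][2] = min over k of (A[0][0] + B[0][2] = 5 + 4 = 9, A[0][1] + B[1][2] = -5 + 7 = 2, A[0][2] + B[2][2] = -1 + -5 = -6) = -6 (attained at k = 2)
  C[1][0] = min over k of (A[1][0] + B[0][0] = -4 + 4 = 0, A[1][1] + B[1][0] = 2 + -4 = -2, A[1][2] + B[2][0] = 0 + 1 = 1) = -2 (attained at k = 1)
  C[1][1] = min over k of (A[1][0] + B[0][1] = -4 + 4 = 0, A[1][1] + B[1][1] = 2 + 1 = 3, A[1][2] + B[2][1] = 0 + -5 = -5) = -5 (attained at k = 2)
  C[1][2] = min over k of (A[1][0] + B[0][2] = -4 + 4 = 0, A[1][1] + B[1][2] = 2 + 7 = 9, A[1][2] + B[2][2] = 0 + -5 = -5) = -5 (attained at k = 2)
  C[2][0] = min over k of (A[2][0] + B[0][0] = -3 + 4 = 1, A[2][1] + B[1][0] = 6 + -4 = 2, A[2][2] + B[2][0] = 7 + 1 = 8) = 1 (attained at k = 0)
  C[2][1] = min over k of (A[2][0] + B[0][1] = -3 + 4 = 1, A[2][1] + B[1][1] = 6 + 1 = 7, A[2][2] + B[2][1] = 7 + -5 = 2) = 1 (attained at k = 0)
  C[2][2] = min over k of (A[2][0] + B[0][2] = -3 + 4 = 1, A[2][1] + B[1][2] = 6 + 7 = 13, A[2][2] + B[2][2] = 7 + -5 = 2) = 1 (attained at k = 0)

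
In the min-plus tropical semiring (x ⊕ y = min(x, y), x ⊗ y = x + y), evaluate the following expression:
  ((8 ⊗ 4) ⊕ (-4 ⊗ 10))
((8 ⊗ 4) ⊕ (-4 ⊗ 10)) = 6

Expand innermost to outermost. Recall ⊕ takes the minimum of its arguments and ⊗ takes their sum. Working out the expression ((8 ⊗ 4) ⊕ (-4 ⊗ 10)) gives 6.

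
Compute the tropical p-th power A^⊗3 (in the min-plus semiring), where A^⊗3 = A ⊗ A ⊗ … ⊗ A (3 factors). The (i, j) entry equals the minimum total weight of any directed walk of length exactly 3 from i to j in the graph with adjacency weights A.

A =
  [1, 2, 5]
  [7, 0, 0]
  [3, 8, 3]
A^⊗3 =
  [3, 2, 2]
  [3, 0, 0]
  [5, 5, 5]

Each entry (A^⊗3)_ij equals the minimum over all length-3 walks i = v_0 → v_1 → … → v_3 = j of Σ_t A[v_t][v_{t+1}]. For example, for (i, j) = (0, 2) we minimise over 9 possible intermediate vertex sequences; the minimum is 2, attained along the walk 0 → 1 → 1 → 2.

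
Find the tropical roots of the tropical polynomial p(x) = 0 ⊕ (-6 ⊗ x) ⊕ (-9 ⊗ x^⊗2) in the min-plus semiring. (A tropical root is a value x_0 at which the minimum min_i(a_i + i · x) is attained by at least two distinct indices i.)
Roots: {3, 6}

Each tropical root is a break point of the lower envelope of the lines y = a_i + i · x (there are 3 lines, with slopes 0, 1, ..., 2). Only the lines that attain the minimum somewhere contribute to roots; other lines are dominated. Here the surviving (envelope) indices are i = 2, i = 1, i = 0.
Intersections between consecutive envelope lines give the roots: for adjacent envelope indices i < j the intersection is x = (a_i − a_j) / (j − i). Reading off the sorted break points: {3, 6}.
Verification: at each break x_0, at least two indices attain the minimum of min_i(a_i + i · x_0).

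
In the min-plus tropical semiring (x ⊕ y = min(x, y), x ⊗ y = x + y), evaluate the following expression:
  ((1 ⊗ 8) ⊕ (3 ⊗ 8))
((1 ⊗ 8) ⊕ (3 ⊗ 8)) = 9

Expand innermost to outermost. Recall ⊕ takes the minimum of its arguments and ⊗ takes their sum. Working out the expression ((1 ⊗ 8) ⊕ (3 ⊗ 8)) gives 9.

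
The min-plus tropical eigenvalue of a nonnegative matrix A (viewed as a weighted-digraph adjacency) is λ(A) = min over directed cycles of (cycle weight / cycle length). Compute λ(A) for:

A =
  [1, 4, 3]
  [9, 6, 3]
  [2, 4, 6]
λ(A) = 1

Enumerate directed cycles and compute their means (weight / length). Sample:
  cycle 0 → 0: weight = 1, length = 1, mean = 1/1 ≈ 1.000
  cycle 1 → 1: weight = 6, length = 1, mean = 6/1 ≈ 6.000
  cycle 2 → 2: weight = 6, length = 1, mean = 6/1 ≈ 6.000
  cycle 0 → 1 → 0: weight = 13, length = 2, mean = 13/2 ≈ 6.500
  cycle 0 → 2 → 0: weight = 5, length = 2, mean = 5/2 ≈ 2.500
  cycle 1 → 0 → 1: weight = 13, length = 2, mean = 13/2 ≈ 6.500
Minimum mean = 1.000, attained e.g. along the cycle 0 → 0 with weight 1 and length 1. So λ(A) = 1/1 = 1.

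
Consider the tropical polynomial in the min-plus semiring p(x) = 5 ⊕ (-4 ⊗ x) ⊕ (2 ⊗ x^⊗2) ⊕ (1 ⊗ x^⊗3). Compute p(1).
p(1) = -3

A tropical monomial a ⊗ x^⊗i evaluates to a + i · x. Evaluating each term at x = 1:
  Term 0 contributes 5 + 0 · 1 = 5
  Term 1 contributes -4 + 1 · 1 = -3
  Term 2 contributes 2 + 2 · 1 = 4
  Term 3 contributes 1 + 3 · 1 = 4
p(1) = ⊕ of these = min[5, -3, 4, 4] = -3.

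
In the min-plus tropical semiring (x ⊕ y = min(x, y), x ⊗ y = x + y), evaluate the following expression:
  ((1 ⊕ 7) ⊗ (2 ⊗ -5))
((1 ⊕ 7) ⊗ (2 ⊗ -5)) = -2

Expand innermost to outermost. Recall ⊕ takes the minimum of its arguments and ⊗ takes their sum. Working out the expression ((1 ⊕ 7) ⊗ (2 ⊗ -5)) gives -2.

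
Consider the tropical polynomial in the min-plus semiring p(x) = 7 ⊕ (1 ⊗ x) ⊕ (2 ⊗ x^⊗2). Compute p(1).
p(1) = 2

A tropical monomial a ⊗ x^⊗i evaluates to a + i · x. Evaluating each term at x = 1:
  Term 0 contributes 7 + 0 · 1 = 7
  Term 1 contributes 1 + 1 · 1 = 2
  Term 2 contributes 2 + 2 · 1 = 4
p(1) = ⊕ of these = min[7, 2, 4] = 2.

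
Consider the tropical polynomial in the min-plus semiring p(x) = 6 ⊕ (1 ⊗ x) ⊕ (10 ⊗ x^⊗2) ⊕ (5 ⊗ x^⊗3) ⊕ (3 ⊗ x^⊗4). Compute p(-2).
p(-2) = -5

A tropical monomial a ⊗ x^⊗i evaluates to a + i · x. Evaluating each term at x = -2:
  Term 0 contributes 6 + 0 · -2 = 6
  Term 1 contributes 1 + 1 · -2 = -1
  Term 2 contributes 10 + 2 · -2 = 6
  Term 3 contributes 5 + 3 · -2 = -1
  Term 4 contributes 3 + 4 · -2 = -5
p(-2) = ⊕ of these = min[6, -1, 6, -1, -5] = -5.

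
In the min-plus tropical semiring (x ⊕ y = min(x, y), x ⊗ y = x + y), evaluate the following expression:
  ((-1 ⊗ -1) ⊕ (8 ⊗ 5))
((-1 ⊗ -1) ⊕ (8 ⊗ 5)) = -2

Expand innermost to outermost. Recall ⊕ takes the minimum of its arguments and ⊗ takes their sum. Working out the expression ((-1 ⊗ -1) ⊕ (8 ⊗ 5)) gives -2.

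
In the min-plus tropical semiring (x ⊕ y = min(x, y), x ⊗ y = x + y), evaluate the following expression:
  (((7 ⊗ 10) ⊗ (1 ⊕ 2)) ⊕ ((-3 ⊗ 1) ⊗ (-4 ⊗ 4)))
(((7 ⊗ 10) ⊗ (1 ⊕ 2)) ⊕ ((-3 ⊗ 1) ⊗ (-4 ⊗ 4))) = -2

Expand innermost to outermost. Recall ⊕ takes the minimum of its arguments and ⊗ takes their sum. Working out the expression (((7 ⊗ 10) ⊗ (1 ⊕ 2)) ⊕ ((-3 ⊗ 1) ⊗ (-4 ⊗ 4))) gives -2.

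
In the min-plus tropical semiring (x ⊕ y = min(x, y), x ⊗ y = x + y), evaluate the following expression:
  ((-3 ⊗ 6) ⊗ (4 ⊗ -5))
((-3 ⊗ 6) ⊗ (4 ⊗ -5)) = 2

Expand innermost to outermost. Recall ⊕ takes the minimum of its arguments and ⊗ takes their sum. Working out the expression ((-3 ⊗ 6) ⊗ (4 ⊗ -5)) gives 2.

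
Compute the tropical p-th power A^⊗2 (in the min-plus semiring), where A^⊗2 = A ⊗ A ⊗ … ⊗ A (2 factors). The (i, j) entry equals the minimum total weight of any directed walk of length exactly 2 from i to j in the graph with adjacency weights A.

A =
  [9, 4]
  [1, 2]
A^⊗2 =
  [5, 6]
  [3, 4]

Each entry (A^⊗2)_ij equals the minimum over all length-2 walks i = v_0 → v_1 → … → v_2 = j of Σ_t A[v_t][v_{t+1}]. For example, for (i, j) = (0, 1) we minimise over 2 possible intermediate vertex sequences; the minimum is 6, attained along the walk 0 → 1 → 1.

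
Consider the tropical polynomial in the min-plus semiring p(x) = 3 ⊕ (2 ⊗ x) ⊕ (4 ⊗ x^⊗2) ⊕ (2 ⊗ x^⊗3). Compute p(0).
p(0) = 2

A tropical monomial a ⊗ x^⊗i evaluates to a + i · x. Evaluating each term at x = 0:
  Term 0 contributes 3 + 0 · 0 = 3
  Term 1 contributes 2 + 1 · 0 = 2
  Term 2 contributes 4 + 2 · 0 = 4
  Term 3 contributes 2 + 3 · 0 = 2
p(0) = ⊕ of these = min[3, 2, 4, 2] = 2.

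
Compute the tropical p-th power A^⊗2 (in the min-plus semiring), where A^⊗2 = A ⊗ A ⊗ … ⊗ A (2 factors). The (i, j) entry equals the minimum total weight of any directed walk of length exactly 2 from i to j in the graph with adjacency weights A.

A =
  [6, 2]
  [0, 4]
A^⊗2 =
  [2, 6]
  [4, 2]

Each entry (A^⊗2)_ij equals the minimum over all length-2 walks i = v_0 → v_1 → … → v_2 = j of Σ_t A[v_t][v_{t+1}]. For example, for (i, j) = (0, 1) we minimise over 2 possible intermediate vertex sequences; the minimum is 6, attained along the walk 0 → 1 → 1.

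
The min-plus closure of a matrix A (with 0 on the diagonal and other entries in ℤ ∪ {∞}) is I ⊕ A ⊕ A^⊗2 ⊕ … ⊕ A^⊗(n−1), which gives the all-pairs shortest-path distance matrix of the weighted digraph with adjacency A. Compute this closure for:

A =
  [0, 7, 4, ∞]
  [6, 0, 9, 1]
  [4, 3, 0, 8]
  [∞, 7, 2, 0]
Closure =
  [0, 7, 4, 8]
  [6, 0, 3, 1]
  [4, 3, 0, 4]
  [6, 5, 2, 0]

This is the Floyd-Warshall all-pairs shortest-path computation. For each intermediate vertex k = 0, 1, …, 3, update dist[i][j] ← min(dist[i][j], dist[i][k] + dist[k][j]). The final matrix gives, for each (i, j), the minimum total weight of any directed path from i to j (possibly empty when i = j).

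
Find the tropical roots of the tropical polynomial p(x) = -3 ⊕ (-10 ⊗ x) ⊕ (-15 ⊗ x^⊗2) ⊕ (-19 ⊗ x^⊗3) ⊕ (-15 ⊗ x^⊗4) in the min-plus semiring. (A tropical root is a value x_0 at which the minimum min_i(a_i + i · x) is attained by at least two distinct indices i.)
Roots: {-4, 4, 5, 7}

Each tropical root is a break point of the lower envelope of the lines y = a_i + i · x (there are 5 lines, with slopes 0, 1, ..., 4). Only the lines that attain the minimum somewhere contribute to roots; other lines are dominated. Here the surviving (envelope) indices are i = 4, i = 3, i = 2, i = 1, i = 0.
Intersections between consecutive envelope lines give the roots: for adjacent envelope indices i < j the intersection is x = (a_i − a_j) / (j − i). Reading off the sorted break points: {-4, 4, 5, 7}.
Verification: at each break x_0, at least two indices attain the minimum of min_i(a_i + i · x_0).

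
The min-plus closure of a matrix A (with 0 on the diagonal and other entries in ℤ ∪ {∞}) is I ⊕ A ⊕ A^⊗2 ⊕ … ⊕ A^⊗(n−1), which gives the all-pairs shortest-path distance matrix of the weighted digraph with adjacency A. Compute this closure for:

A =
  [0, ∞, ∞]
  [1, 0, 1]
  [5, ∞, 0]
Closure =
  [0, ∞, ∞]
  [1, 0, 1]
  [5, ∞, 0]

This is the Floyd-Warshall all-pairs shortest-path computation. For each intermediate vertex k = 0, 1, …, 2, update dist[i][j] ← min(dist[i][j], dist[i][k] + dist[k][j]). The final matrix gives, for each (i, j), the minimum total weight of any directed path from i to j (possibly empty when i = j).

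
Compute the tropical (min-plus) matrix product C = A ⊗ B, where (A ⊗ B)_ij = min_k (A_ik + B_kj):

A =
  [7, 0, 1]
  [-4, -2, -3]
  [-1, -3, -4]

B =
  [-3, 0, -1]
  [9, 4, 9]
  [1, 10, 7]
A ⊗ B =
  [2, 4, 6]
  [-7, -4, -5]
  [-4, -1, -2]

Apply the min-plus product entry-by-entry:
  C[0][0] = min over k of (A[0][0] + B[0][0] = 7 + -3 = 4, A[0][1] + B[1][0] = 0 + 9 = 9, A[0][2] + B[2][0] = 1 + 1 = 2) = 2 (attained at k = 2)
  C[0][1] = min over k of (A[0][0] + B[0][1] = 7 + 0 = 7, A[0][1] + B[1][1] = 0 + 4 = 4, A[0][2] + B[2][1] = 1 + 10 = 11) = 4 (attained at k = 1)
  C[0][2] = min over k of (A[0][0] + B[0][2] = 7 + -1 = 6, A[0][1] + B[1][2] = 0 + 9 = 9, A[0][2] + B[2][2] = 1 + 7 = 8) = 6 (attained at k = 0)
  C[1][0] = min over k of (A[1][0] + B[0][0] = -4 + -3 = -7, A[1][1] + B[1][0] = -2 + 9 = 7, A[1][2] + B[2][0] = -3 + 1 = -2) = -7 (attained at k = 0)
  C[1][1] = min over k of (A[1][0] + B[0][1] = -4 + 0 = -4, A[1][1] + B[1][1] = -2 + 4 = 2, A[1][2] + B[2][1] = -3 + 10 = 7) = -4 (attained at k = 0)
  C[1][2] = min over k of (A[1][0] + B[0][2] = -4 + -1 = -5, A[1][1] + B[1][2] = -2 + 9 = 7, A[1][2] + B[2][2] = -3 + 7 = 4) = -5 (attained at k = 0)
  C[2][0] = min over k of (A[2][0] + B[0][0] = -1 + -3 = -4, A[2][1] + B[1][0] = -3 + 9 = 6, A[2][2] + B[2][0] = -4 + 1 = -3) = -4 (attained at k = 0)
  C[2][1] = min over k of (A[2][0] + B[0][1] = -1 + 0 = -1, A[2][1] + B[1][1] = -3 + 4 = 1, A[2][2] + B[2][1] = -4 + 10 = 6) = -1 (attained at k = 0)
  C[2][2] = min over k of (A[2][0] + B[0][2] = -1 + -1 = -2, A[2][1] + B[1][2] = -3 + 9 = 6, A[2][2] + B[2][2] = -4 + 7 = 3) = -2 (attained at k = 0)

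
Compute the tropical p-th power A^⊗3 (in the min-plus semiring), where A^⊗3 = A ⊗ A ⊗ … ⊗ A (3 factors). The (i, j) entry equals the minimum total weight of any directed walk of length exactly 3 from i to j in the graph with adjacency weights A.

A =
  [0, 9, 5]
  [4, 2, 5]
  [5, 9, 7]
A^⊗3 =
  [0, 9, 5]
  [4, 6, 9]
  [5, 13, 10]

Each entry (A^⊗3)_ij equals the minimum over all length-3 walks i = v_0 → v_1 → … → v_3 = j of Σ_t A[v_t][v_{t+1}]. For example, for (i, j) = (0, 2) we minimise over 9 possible intermediate vertex sequences; the minimum is 5, attained along the walk 0 → 0 → 0 → 2.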